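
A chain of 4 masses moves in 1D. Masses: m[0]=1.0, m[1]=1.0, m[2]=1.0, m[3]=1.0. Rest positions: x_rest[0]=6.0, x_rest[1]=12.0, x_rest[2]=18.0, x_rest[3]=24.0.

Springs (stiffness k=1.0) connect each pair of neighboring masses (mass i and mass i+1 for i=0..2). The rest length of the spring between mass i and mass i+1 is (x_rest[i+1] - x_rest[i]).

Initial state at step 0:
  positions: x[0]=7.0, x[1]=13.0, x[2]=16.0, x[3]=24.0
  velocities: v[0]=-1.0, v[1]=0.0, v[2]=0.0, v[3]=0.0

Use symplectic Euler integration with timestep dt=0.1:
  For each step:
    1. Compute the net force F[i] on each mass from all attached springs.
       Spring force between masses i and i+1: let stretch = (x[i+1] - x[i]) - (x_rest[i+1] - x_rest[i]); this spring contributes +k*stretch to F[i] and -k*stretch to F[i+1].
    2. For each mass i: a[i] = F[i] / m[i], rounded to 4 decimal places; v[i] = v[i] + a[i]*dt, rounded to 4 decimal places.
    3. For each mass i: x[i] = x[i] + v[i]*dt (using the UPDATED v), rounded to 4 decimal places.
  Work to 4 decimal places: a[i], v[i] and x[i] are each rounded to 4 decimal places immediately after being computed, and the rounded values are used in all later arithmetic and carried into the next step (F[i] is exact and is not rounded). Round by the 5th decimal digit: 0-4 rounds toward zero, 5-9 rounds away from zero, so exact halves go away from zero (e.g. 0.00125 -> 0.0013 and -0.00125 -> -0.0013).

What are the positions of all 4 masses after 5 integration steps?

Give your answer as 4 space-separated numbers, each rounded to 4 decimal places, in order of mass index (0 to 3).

Step 0: x=[7.0000 13.0000 16.0000 24.0000] v=[-1.0000 0.0000 0.0000 0.0000]
Step 1: x=[6.9000 12.9700 16.0500 23.9800] v=[-1.0000 -0.3000 0.5000 -0.2000]
Step 2: x=[6.8007 12.9101 16.1485 23.9407] v=[-0.9930 -0.5990 0.9850 -0.3930]
Step 3: x=[6.7025 12.8215 16.2925 23.8835] v=[-0.9821 -0.8861 1.4404 -0.5722]
Step 4: x=[6.6055 12.7064 16.4777 23.8104] v=[-0.9702 -1.1509 1.8524 -0.7313]
Step 5: x=[6.5095 12.5680 16.6986 23.7239] v=[-0.9601 -1.3839 2.2085 -0.8646]

Answer: 6.5095 12.5680 16.6986 23.7239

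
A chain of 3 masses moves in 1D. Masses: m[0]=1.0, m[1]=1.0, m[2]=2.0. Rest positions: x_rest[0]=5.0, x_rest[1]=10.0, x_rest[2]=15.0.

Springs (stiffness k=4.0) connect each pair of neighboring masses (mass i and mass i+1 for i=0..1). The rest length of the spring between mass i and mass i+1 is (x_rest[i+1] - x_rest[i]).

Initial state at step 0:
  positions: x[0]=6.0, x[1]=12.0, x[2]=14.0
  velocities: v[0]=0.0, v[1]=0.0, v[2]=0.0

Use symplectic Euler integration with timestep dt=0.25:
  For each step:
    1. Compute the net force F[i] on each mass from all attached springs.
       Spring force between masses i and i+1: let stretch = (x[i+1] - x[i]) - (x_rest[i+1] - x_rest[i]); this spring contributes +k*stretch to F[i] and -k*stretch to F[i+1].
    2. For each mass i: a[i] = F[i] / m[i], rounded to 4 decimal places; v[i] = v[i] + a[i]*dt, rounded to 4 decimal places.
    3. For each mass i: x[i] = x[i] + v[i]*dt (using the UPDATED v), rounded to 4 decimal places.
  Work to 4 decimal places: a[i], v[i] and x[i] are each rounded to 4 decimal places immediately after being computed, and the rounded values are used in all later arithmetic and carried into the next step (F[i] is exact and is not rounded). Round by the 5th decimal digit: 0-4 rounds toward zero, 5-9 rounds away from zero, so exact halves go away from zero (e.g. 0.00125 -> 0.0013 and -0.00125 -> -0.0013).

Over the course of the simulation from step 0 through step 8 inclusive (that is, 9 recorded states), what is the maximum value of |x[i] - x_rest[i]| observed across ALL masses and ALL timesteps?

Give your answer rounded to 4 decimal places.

Step 0: x=[6.0000 12.0000 14.0000] v=[0.0000 0.0000 0.0000]
Step 1: x=[6.2500 11.0000 14.3750] v=[1.0000 -4.0000 1.5000]
Step 2: x=[6.4375 9.6563 14.9531] v=[0.7500 -5.3750 2.3125]
Step 3: x=[6.1797 8.8321 15.4941] v=[-1.0312 -3.2970 2.1641]
Step 4: x=[5.3350 9.0103 15.8274] v=[-3.3788 0.7126 1.3331]
Step 5: x=[4.1591 9.9739 15.9336] v=[-4.7035 3.8544 0.4246]
Step 6: x=[3.1869 10.9737 15.9198] v=[-3.8887 3.9993 -0.0553]
Step 7: x=[2.9114 11.2634 15.9127] v=[-1.1019 1.1586 -0.0284]
Step 8: x=[3.4739 10.6274 15.9495] v=[2.2501 -2.5441 0.1470]
Max displacement = 2.0886

Answer: 2.0886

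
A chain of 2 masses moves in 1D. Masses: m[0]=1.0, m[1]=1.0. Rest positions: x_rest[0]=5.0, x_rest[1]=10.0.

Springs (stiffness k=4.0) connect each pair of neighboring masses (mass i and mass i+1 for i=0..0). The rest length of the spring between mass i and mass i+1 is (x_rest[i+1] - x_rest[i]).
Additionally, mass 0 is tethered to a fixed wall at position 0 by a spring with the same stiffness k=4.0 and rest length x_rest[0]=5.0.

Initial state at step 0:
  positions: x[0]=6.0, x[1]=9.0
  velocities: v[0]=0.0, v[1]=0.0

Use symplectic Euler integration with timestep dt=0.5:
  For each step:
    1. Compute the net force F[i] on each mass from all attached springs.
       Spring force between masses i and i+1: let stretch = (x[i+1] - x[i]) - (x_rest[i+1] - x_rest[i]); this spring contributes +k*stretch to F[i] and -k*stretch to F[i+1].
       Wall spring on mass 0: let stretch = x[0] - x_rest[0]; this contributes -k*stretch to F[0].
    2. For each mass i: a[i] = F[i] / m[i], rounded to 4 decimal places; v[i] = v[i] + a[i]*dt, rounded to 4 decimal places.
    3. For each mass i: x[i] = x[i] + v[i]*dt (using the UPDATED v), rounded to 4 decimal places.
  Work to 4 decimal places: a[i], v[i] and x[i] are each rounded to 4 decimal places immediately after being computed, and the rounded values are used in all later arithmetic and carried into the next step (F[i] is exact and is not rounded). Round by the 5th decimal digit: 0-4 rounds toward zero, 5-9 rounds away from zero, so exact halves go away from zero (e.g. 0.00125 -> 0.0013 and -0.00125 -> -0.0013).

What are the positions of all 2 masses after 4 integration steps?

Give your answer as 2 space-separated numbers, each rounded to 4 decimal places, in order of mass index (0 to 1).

Answer: 4.0000 11.0000

Derivation:
Step 0: x=[6.0000 9.0000] v=[0.0000 0.0000]
Step 1: x=[3.0000 11.0000] v=[-6.0000 4.0000]
Step 2: x=[5.0000 10.0000] v=[4.0000 -2.0000]
Step 3: x=[7.0000 9.0000] v=[4.0000 -2.0000]
Step 4: x=[4.0000 11.0000] v=[-6.0000 4.0000]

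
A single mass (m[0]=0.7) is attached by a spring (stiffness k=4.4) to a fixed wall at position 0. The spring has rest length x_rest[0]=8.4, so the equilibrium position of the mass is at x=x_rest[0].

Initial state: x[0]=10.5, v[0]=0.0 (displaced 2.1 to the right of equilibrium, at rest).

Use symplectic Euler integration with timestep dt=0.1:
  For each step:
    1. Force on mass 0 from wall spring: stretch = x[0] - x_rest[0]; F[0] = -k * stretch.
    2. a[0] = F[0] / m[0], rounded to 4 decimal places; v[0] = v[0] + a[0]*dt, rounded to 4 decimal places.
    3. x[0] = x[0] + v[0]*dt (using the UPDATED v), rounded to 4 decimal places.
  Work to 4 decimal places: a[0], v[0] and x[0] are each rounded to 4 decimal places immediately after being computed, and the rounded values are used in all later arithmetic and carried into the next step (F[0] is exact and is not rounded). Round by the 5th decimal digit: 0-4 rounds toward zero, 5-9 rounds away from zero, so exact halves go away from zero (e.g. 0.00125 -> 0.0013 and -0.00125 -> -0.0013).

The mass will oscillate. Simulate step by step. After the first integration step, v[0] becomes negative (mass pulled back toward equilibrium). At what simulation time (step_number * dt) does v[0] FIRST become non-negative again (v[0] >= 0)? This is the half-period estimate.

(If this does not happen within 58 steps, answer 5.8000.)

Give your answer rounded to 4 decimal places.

Step 0: x=[10.5000] v=[0.0000]
Step 1: x=[10.3680] v=[-1.3200]
Step 2: x=[10.1123] v=[-2.5570]
Step 3: x=[9.7490] v=[-3.6333]
Step 4: x=[9.3009] v=[-4.4812]
Step 5: x=[8.7962] v=[-5.0475]
Step 6: x=[8.2666] v=[-5.2965]
Step 7: x=[7.7453] v=[-5.2127]
Step 8: x=[7.2652] v=[-4.8012]
Step 9: x=[6.8564] v=[-4.0879]
Step 10: x=[6.5446] v=[-3.1176]
Step 11: x=[6.3495] v=[-1.9514]
Step 12: x=[6.2833] v=[-0.6625]
Step 13: x=[6.3501] v=[0.6680]
First v>=0 after going negative at step 13, time=1.3000

Answer: 1.3000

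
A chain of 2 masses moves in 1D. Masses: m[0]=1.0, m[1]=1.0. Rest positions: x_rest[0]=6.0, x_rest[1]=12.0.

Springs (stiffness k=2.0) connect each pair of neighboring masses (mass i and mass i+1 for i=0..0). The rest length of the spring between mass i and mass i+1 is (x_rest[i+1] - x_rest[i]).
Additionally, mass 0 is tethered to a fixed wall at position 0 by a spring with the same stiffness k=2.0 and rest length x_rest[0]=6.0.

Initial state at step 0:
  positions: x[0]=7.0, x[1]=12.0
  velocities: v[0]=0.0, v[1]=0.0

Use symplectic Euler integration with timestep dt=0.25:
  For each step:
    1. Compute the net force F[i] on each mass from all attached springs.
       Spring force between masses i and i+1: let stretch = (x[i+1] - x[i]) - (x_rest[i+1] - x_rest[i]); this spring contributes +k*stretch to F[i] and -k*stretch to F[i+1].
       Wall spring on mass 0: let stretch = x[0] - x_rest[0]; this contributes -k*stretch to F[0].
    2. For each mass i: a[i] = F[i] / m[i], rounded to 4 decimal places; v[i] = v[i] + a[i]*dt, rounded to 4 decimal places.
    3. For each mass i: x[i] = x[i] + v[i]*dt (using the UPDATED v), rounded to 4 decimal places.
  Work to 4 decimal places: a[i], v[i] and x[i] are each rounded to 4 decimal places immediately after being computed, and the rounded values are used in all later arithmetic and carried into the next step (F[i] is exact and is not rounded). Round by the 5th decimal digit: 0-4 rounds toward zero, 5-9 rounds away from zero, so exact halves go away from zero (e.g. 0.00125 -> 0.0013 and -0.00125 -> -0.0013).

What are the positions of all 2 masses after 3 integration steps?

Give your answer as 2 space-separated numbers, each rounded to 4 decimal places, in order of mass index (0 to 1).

Answer: 5.8652 12.5312

Derivation:
Step 0: x=[7.0000 12.0000] v=[0.0000 0.0000]
Step 1: x=[6.7500 12.1250] v=[-1.0000 0.5000]
Step 2: x=[6.3281 12.3281] v=[-1.6875 0.8125]
Step 3: x=[5.8652 12.5312] v=[-1.8516 0.8125]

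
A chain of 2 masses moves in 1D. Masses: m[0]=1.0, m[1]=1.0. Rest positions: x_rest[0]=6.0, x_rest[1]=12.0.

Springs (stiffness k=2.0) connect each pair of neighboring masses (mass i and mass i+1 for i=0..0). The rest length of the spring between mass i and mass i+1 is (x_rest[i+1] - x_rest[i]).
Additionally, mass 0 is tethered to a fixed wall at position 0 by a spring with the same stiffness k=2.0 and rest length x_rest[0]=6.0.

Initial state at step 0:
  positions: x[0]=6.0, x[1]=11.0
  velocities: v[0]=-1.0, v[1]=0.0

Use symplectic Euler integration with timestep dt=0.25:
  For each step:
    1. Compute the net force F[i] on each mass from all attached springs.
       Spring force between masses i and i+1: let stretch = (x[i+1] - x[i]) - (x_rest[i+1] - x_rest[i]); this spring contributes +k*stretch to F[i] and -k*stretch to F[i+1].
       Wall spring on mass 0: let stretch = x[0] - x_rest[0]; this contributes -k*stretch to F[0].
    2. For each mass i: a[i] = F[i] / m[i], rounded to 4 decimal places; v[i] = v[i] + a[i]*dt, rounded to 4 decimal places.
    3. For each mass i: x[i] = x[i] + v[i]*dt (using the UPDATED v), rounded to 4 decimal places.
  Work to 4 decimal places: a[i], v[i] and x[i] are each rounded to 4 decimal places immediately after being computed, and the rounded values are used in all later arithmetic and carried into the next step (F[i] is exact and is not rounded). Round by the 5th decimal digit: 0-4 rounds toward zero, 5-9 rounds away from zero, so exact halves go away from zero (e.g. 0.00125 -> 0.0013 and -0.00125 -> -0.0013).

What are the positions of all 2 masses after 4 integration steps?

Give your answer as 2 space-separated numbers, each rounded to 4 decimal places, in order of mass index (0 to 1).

Answer: 4.8630 11.6004

Derivation:
Step 0: x=[6.0000 11.0000] v=[-1.0000 0.0000]
Step 1: x=[5.6250 11.1250] v=[-1.5000 0.5000]
Step 2: x=[5.2344 11.3125] v=[-1.5625 0.7500]
Step 3: x=[4.9492 11.4903] v=[-1.1407 0.7110]
Step 4: x=[4.8630 11.6004] v=[-0.3448 0.4405]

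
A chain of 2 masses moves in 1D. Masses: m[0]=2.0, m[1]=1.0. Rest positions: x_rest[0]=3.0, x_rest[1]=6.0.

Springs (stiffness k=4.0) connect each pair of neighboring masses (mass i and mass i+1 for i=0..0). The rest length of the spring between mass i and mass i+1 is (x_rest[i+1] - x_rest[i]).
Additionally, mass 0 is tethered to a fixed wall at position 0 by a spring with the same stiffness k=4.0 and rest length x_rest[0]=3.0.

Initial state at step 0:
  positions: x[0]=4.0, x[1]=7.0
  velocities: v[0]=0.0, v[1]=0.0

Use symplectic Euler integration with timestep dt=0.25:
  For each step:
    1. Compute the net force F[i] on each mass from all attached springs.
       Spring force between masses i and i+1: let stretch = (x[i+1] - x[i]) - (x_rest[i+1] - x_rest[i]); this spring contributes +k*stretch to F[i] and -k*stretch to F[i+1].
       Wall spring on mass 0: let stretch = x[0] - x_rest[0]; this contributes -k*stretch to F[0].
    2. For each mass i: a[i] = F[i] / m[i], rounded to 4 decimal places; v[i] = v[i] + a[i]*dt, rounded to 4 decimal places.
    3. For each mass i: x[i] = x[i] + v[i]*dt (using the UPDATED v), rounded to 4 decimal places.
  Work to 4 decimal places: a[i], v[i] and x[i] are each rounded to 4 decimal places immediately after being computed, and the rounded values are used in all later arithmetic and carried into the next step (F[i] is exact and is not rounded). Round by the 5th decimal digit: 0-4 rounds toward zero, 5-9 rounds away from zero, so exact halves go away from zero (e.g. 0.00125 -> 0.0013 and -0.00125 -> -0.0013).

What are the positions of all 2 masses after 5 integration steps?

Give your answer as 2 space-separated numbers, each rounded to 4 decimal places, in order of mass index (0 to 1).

Answer: 2.9326 6.2852

Derivation:
Step 0: x=[4.0000 7.0000] v=[0.0000 0.0000]
Step 1: x=[3.8750 7.0000] v=[-0.5000 0.0000]
Step 2: x=[3.6563 6.9688] v=[-0.8750 -0.1250]
Step 3: x=[3.3946 6.8594] v=[-1.0469 -0.4375]
Step 4: x=[3.1417 6.6338] v=[-1.0118 -0.9023]
Step 5: x=[2.9326 6.2852] v=[-0.8366 -1.3944]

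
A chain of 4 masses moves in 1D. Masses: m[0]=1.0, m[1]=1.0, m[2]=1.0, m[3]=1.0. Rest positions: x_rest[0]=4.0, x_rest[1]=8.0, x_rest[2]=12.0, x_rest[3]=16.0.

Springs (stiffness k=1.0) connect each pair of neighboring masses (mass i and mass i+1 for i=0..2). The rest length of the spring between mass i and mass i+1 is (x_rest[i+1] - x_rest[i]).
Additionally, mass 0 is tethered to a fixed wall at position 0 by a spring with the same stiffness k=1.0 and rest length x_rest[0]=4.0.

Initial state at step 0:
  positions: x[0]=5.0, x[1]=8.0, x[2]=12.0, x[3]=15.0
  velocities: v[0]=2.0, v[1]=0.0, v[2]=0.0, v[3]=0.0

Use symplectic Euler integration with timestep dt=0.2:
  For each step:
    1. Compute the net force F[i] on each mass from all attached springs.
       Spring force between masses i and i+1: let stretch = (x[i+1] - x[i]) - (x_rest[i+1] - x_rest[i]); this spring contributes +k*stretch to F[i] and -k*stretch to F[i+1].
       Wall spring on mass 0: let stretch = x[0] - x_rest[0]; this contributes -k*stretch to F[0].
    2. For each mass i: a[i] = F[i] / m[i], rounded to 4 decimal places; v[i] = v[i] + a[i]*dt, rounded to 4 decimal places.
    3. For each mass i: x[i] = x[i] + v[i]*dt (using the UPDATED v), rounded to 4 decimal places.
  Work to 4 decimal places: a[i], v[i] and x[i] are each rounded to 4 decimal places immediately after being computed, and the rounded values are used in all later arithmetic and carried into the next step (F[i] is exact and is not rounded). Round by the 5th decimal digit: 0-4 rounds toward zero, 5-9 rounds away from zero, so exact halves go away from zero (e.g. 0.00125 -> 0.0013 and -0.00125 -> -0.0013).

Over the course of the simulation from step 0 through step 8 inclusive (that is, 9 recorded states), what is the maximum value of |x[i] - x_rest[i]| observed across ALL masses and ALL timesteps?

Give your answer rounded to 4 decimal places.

Answer: 1.6342

Derivation:
Step 0: x=[5.0000 8.0000 12.0000 15.0000] v=[2.0000 0.0000 0.0000 0.0000]
Step 1: x=[5.3200 8.0400 11.9600 15.0400] v=[1.6000 0.2000 -0.2000 0.2000]
Step 2: x=[5.5360 8.1280 11.8864 15.1168] v=[1.0800 0.4400 -0.3680 0.3840]
Step 3: x=[5.6342 8.2627 11.7917 15.2244] v=[0.4912 0.6733 -0.4736 0.5379]
Step 4: x=[5.6122 8.4334 11.6931 15.3547] v=[-0.1099 0.8534 -0.4929 0.6514]
Step 5: x=[5.4786 8.6216 11.6106 15.4985] v=[-0.6681 0.9411 -0.4125 0.7191]
Step 6: x=[5.2516 8.8037 11.5641 15.6468] v=[-1.1352 0.9103 -0.2327 0.7415]
Step 7: x=[4.9566 8.9541 11.5705 15.7918] v=[-1.4751 0.7520 0.0318 0.7250]
Step 8: x=[4.6232 9.0493 11.6411 15.9279] v=[-1.6669 0.4758 0.3528 0.6807]
Max displacement = 1.6342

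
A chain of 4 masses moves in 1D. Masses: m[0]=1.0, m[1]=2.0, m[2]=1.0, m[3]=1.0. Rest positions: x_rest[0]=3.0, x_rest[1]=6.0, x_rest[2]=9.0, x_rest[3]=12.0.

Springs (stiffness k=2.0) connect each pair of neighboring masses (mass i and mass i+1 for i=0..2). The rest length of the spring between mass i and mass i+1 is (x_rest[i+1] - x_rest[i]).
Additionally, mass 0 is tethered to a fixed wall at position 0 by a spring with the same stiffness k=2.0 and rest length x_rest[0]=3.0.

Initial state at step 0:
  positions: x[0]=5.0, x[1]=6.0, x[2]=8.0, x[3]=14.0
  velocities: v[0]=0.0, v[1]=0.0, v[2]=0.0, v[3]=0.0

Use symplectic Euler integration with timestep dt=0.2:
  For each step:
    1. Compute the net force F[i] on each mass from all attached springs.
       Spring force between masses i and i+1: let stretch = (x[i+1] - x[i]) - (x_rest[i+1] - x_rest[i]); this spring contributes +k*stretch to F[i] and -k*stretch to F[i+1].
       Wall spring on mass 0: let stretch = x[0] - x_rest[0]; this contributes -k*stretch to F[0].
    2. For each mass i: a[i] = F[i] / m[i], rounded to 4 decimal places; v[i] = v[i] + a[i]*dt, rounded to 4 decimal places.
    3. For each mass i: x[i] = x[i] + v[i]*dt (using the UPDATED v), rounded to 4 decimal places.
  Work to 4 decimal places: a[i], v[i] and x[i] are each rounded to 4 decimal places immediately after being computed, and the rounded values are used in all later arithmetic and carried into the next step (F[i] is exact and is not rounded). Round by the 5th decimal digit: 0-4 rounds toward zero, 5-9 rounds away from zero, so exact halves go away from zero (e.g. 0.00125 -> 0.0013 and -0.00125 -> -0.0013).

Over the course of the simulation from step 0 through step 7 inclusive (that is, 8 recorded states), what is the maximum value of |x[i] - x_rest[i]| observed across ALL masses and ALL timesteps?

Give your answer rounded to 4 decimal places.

Step 0: x=[5.0000 6.0000 8.0000 14.0000] v=[0.0000 0.0000 0.0000 0.0000]
Step 1: x=[4.6800 6.0400 8.3200 13.7600] v=[-1.6000 0.2000 1.6000 -1.2000]
Step 2: x=[4.0944 6.1168 8.8928 13.3248] v=[-2.9280 0.3840 2.8640 -2.1760]
Step 3: x=[3.3430 6.2237 9.5981 12.7750] v=[-3.7568 0.5347 3.5264 -2.7488]
Step 4: x=[2.5547 6.3504 10.2876 12.2111] v=[-3.9417 0.6334 3.4474 -2.8196]
Step 5: x=[1.8656 6.4827 10.8160 11.7333] v=[-3.4453 0.6617 2.6419 -2.3890]
Step 6: x=[1.3967 6.6037 11.0711 11.4221] v=[-2.3447 0.6049 1.2755 -1.5559]
Step 7: x=[1.2326 6.6951 10.9969 11.3228] v=[-0.8206 0.4570 -0.3711 -0.4963]
Max displacement = 2.0711

Answer: 2.0711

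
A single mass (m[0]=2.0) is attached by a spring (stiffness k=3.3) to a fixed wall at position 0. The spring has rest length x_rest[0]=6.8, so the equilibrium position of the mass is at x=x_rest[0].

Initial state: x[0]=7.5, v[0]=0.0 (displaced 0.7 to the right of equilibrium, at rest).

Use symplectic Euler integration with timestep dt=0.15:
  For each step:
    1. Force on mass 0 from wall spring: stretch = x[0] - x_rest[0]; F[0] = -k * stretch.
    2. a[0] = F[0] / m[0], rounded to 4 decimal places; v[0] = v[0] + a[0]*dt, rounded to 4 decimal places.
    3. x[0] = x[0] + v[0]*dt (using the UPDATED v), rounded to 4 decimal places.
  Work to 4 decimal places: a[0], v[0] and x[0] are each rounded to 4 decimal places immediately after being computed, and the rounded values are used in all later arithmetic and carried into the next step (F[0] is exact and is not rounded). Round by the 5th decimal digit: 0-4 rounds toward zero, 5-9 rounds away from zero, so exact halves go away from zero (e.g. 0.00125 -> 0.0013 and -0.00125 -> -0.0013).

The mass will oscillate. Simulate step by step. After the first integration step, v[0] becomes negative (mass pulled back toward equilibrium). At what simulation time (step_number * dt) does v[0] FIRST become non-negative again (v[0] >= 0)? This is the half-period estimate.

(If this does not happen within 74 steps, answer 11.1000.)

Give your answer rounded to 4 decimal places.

Step 0: x=[7.5000] v=[0.0000]
Step 1: x=[7.4740] v=[-0.1733]
Step 2: x=[7.4230] v=[-0.3401]
Step 3: x=[7.3489] v=[-0.4943]
Step 4: x=[7.2544] v=[-0.6302]
Step 5: x=[7.1430] v=[-0.7427]
Step 6: x=[7.0189] v=[-0.8276]
Step 7: x=[6.8866] v=[-0.8818]
Step 8: x=[6.7511] v=[-0.9032]
Step 9: x=[6.6174] v=[-0.8911]
Step 10: x=[6.4905] v=[-0.8459]
Step 11: x=[6.3751] v=[-0.7693]
Step 12: x=[6.2755] v=[-0.6641]
Step 13: x=[6.1954] v=[-0.5343]
Step 14: x=[6.1377] v=[-0.3847]
Step 15: x=[6.1046] v=[-0.2208]
Step 16: x=[6.0973] v=[-0.0487]
Step 17: x=[6.1161] v=[0.1252]
First v>=0 after going negative at step 17, time=2.5500

Answer: 2.5500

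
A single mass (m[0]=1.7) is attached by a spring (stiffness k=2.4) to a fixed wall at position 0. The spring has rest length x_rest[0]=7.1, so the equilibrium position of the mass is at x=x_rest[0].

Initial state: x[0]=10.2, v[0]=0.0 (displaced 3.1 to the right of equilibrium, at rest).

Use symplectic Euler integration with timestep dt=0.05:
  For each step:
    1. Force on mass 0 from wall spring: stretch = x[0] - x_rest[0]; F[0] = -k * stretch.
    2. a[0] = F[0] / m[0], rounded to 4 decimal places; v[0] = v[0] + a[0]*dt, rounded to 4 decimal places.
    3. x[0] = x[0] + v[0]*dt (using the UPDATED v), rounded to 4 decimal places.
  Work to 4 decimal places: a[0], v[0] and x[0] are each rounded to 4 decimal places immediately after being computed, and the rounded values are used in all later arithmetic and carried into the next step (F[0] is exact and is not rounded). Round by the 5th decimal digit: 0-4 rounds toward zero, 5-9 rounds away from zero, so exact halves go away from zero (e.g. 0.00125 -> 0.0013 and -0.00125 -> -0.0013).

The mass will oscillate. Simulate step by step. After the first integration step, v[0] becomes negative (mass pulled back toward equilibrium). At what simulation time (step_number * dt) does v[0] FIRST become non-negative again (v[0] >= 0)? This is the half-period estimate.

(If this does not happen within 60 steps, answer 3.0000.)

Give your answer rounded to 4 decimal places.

Answer: 2.6500

Derivation:
Step 0: x=[10.2000] v=[0.0000]
Step 1: x=[10.1891] v=[-0.2188]
Step 2: x=[10.1673] v=[-0.4369]
Step 3: x=[10.1346] v=[-0.6534]
Step 4: x=[10.0912] v=[-0.8676]
Step 5: x=[10.0373] v=[-1.0787]
Step 6: x=[9.9730] v=[-1.2860]
Step 7: x=[9.8986] v=[-1.4888]
Step 8: x=[9.8143] v=[-1.6864]
Step 9: x=[9.7204] v=[-1.8780]
Step 10: x=[9.6173] v=[-2.0630]
Step 11: x=[9.5053] v=[-2.2407]
Step 12: x=[9.3848] v=[-2.4105]
Step 13: x=[9.2562] v=[-2.5718]
Step 14: x=[9.1200] v=[-2.7240]
Step 15: x=[8.9767] v=[-2.8666]
Step 16: x=[8.8267] v=[-2.9991]
Step 17: x=[8.6707] v=[-3.1210]
Step 18: x=[8.5091] v=[-3.2319]
Step 19: x=[8.3425] v=[-3.3314]
Step 20: x=[8.1715] v=[-3.4191]
Step 21: x=[7.9968] v=[-3.4947]
Step 22: x=[7.8189] v=[-3.5580]
Step 23: x=[7.6385] v=[-3.6087]
Step 24: x=[7.4562] v=[-3.6467]
Step 25: x=[7.2726] v=[-3.6718]
Step 26: x=[7.0884] v=[-3.6840]
Step 27: x=[6.9042] v=[-3.6832]
Step 28: x=[6.7207] v=[-3.6694]
Step 29: x=[6.5386] v=[-3.6426]
Step 30: x=[6.3585] v=[-3.6030]
Step 31: x=[6.1810] v=[-3.5507]
Step 32: x=[6.0067] v=[-3.4858]
Step 33: x=[5.8363] v=[-3.4086]
Step 34: x=[5.6703] v=[-3.3194]
Step 35: x=[5.5094] v=[-3.2185]
Step 36: x=[5.3541] v=[-3.1062]
Step 37: x=[5.2050] v=[-2.9830]
Step 38: x=[5.0625] v=[-2.8492]
Step 39: x=[4.9272] v=[-2.7054]
Step 40: x=[4.7996] v=[-2.5520]
Step 41: x=[4.6801] v=[-2.3896]
Step 42: x=[4.5692] v=[-2.2188]
Step 43: x=[4.4672] v=[-2.0402]
Step 44: x=[4.3745] v=[-1.8544]
Step 45: x=[4.2914] v=[-1.6620]
Step 46: x=[4.2182] v=[-1.4637]
Step 47: x=[4.1552] v=[-1.2603]
Step 48: x=[4.1026] v=[-1.0524]
Step 49: x=[4.0606] v=[-0.8408]
Step 50: x=[4.0293] v=[-0.6263]
Step 51: x=[4.0088] v=[-0.4095]
Step 52: x=[3.9992] v=[-0.1913]
Step 53: x=[4.0006] v=[0.0276]
First v>=0 after going negative at step 53, time=2.6500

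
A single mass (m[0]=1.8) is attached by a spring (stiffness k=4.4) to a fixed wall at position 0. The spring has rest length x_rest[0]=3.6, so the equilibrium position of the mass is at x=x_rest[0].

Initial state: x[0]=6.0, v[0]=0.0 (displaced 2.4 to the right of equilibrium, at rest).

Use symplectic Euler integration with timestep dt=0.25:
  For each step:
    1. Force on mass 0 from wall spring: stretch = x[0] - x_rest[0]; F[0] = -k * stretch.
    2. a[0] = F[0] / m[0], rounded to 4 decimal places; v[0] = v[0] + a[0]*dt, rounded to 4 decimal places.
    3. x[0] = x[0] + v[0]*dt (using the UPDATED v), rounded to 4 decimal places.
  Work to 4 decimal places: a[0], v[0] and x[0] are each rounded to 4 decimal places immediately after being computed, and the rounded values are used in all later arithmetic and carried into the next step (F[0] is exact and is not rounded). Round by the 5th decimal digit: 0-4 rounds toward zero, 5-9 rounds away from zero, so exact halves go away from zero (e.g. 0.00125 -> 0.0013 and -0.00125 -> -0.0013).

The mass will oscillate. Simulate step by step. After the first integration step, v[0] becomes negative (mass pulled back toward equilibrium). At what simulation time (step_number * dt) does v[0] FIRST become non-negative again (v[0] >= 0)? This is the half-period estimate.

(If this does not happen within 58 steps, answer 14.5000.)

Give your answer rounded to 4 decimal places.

Step 0: x=[6.0000] v=[0.0000]
Step 1: x=[5.6333] v=[-1.4667]
Step 2: x=[4.9560] v=[-2.7093]
Step 3: x=[4.0715] v=[-3.5380]
Step 4: x=[3.1150] v=[-3.8262]
Step 5: x=[2.2326] v=[-3.5298]
Step 6: x=[1.5591] v=[-2.6942]
Step 7: x=[1.1974] v=[-1.4470]
Step 8: x=[1.2027] v=[0.0213]
First v>=0 after going negative at step 8, time=2.0000

Answer: 2.0000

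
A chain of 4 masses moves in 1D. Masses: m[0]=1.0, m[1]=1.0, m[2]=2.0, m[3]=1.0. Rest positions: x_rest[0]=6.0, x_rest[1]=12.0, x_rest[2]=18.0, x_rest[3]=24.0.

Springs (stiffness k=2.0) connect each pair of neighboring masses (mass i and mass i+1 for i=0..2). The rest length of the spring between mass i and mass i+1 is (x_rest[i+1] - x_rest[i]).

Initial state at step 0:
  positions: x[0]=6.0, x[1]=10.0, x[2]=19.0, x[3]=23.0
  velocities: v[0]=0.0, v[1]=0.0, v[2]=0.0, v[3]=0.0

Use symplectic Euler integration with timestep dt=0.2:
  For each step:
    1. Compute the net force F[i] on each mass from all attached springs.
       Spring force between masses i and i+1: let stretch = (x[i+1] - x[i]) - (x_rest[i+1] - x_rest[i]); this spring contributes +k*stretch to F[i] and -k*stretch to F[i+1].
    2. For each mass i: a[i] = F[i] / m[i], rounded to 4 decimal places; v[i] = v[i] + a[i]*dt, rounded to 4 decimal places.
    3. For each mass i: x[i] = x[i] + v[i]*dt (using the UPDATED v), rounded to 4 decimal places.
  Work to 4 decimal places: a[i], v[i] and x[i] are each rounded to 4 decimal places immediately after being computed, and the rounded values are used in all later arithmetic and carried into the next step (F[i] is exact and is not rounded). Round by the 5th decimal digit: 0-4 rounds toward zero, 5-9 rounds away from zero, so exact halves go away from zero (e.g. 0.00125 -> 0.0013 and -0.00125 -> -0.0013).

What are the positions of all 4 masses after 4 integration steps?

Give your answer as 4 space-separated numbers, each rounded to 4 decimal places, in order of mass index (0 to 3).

Step 0: x=[6.0000 10.0000 19.0000 23.0000] v=[0.0000 0.0000 0.0000 0.0000]
Step 1: x=[5.8400 10.4000 18.8000 23.1600] v=[-0.8000 2.0000 -1.0000 0.8000]
Step 2: x=[5.5648 11.1072 18.4384 23.4512] v=[-1.3760 3.5360 -1.8080 1.4560]
Step 3: x=[5.2530 11.9575 17.9841 23.8214] v=[-1.5590 4.2515 -2.2717 1.8509]
Step 4: x=[4.9976 12.7536 17.5222 24.2046] v=[-1.2772 3.9803 -2.3096 1.9160]

Answer: 4.9976 12.7536 17.5222 24.2046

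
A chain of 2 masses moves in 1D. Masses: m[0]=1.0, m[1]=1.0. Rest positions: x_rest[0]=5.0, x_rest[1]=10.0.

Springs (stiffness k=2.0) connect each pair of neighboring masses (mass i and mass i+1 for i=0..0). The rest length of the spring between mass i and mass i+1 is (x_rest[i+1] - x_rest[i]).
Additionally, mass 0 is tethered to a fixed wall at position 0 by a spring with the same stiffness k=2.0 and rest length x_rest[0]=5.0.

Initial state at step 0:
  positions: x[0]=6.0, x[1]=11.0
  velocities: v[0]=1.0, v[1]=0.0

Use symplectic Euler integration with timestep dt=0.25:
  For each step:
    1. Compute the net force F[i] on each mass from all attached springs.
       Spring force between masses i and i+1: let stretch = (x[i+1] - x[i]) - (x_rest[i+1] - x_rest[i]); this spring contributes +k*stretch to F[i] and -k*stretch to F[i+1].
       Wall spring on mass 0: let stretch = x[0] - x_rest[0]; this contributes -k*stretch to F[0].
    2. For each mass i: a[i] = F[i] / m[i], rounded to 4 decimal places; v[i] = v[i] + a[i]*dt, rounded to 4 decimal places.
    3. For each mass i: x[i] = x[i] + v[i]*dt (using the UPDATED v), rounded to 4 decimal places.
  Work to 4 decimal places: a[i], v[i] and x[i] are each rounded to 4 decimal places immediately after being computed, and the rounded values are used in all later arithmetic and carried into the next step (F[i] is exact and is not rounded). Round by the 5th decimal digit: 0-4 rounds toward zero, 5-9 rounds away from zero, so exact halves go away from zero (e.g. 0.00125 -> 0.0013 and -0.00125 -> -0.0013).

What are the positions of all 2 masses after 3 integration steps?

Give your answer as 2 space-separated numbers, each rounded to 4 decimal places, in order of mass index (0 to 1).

Step 0: x=[6.0000 11.0000] v=[1.0000 0.0000]
Step 1: x=[6.1250 11.0000] v=[0.5000 0.0000]
Step 2: x=[6.0938 11.0156] v=[-0.1250 0.0625]
Step 3: x=[5.9161 11.0410] v=[-0.7110 0.1016]

Answer: 5.9161 11.0410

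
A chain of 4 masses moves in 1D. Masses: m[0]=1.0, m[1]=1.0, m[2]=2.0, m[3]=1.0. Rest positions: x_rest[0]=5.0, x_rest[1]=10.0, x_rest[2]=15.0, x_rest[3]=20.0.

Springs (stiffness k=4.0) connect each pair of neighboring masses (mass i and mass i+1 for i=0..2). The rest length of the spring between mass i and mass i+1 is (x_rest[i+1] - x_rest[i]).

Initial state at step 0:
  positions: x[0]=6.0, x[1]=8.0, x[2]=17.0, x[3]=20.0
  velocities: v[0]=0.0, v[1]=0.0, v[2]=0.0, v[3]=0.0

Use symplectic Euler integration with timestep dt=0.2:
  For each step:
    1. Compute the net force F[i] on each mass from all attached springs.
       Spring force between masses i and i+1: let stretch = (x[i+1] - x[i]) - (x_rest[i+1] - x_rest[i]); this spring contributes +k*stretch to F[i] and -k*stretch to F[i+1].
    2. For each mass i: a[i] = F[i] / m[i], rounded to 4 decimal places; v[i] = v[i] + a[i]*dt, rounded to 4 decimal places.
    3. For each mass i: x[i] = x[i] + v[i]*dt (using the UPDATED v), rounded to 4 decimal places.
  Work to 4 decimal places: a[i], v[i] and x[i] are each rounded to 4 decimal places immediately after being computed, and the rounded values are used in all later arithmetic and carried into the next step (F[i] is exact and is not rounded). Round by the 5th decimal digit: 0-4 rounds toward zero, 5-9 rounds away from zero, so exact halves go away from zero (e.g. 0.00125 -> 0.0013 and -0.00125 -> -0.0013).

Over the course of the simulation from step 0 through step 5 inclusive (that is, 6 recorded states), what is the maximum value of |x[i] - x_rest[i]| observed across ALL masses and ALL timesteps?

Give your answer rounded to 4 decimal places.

Step 0: x=[6.0000 8.0000 17.0000 20.0000] v=[0.0000 0.0000 0.0000 0.0000]
Step 1: x=[5.5200 9.1200 16.5200 20.3200] v=[-2.4000 5.6000 -2.4000 1.6000]
Step 2: x=[4.8160 10.8480 15.7520 20.8320] v=[-3.5200 8.6400 -3.8400 2.5600]
Step 3: x=[4.2771 12.3955 14.9981 21.3312] v=[-2.6944 7.7376 -3.7696 2.4960]
Step 4: x=[4.2372 13.0605 14.5426 21.6171] v=[-0.1997 3.3250 -2.2774 1.4295]
Step 5: x=[4.8090 12.5509 14.5345 21.5711] v=[2.8589 -2.5480 -0.0404 -0.2301]
Max displacement = 3.0605

Answer: 3.0605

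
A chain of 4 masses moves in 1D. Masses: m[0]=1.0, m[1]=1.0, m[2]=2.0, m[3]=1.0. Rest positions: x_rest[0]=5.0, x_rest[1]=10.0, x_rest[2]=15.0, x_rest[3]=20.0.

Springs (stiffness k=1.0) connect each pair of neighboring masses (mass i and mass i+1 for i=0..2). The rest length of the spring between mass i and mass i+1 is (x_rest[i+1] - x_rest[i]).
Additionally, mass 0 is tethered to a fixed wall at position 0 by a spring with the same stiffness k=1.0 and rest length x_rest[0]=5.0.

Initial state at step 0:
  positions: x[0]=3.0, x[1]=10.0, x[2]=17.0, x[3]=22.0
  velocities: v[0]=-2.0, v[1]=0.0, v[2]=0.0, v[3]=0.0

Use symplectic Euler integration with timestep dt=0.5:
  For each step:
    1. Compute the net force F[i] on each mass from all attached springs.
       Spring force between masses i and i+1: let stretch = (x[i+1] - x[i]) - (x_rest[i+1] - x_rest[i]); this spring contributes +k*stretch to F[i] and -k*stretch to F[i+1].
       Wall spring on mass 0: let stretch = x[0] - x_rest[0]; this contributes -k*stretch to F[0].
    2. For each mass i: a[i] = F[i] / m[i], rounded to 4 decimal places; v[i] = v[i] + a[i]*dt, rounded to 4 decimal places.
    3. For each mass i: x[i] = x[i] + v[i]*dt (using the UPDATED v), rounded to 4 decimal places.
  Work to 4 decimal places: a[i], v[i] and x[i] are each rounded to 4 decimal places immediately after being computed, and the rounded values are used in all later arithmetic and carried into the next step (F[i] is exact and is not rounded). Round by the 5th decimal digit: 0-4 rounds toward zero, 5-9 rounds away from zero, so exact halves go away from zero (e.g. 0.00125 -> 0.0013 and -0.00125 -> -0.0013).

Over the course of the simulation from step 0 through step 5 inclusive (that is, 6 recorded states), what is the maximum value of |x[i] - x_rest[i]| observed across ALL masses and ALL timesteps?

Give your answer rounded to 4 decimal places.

Step 0: x=[3.0000 10.0000 17.0000 22.0000] v=[-2.0000 0.0000 0.0000 0.0000]
Step 1: x=[3.0000 10.0000 16.7500 22.0000] v=[0.0000 0.0000 -0.5000 0.0000]
Step 2: x=[4.0000 9.9375 16.3125 21.9375] v=[2.0000 -0.1250 -0.8750 -0.1250]
Step 3: x=[5.4844 9.9844 15.7813 21.7188] v=[2.9688 0.0938 -1.0625 -0.4375]
Step 4: x=[6.7227 10.3556 15.2676 21.2657] v=[2.4766 0.7423 -1.0274 -0.9063]
Step 5: x=[7.1886 11.0466 14.8897 20.5630] v=[0.9317 1.3819 -0.7559 -1.4054]
Max displacement = 2.1886

Answer: 2.1886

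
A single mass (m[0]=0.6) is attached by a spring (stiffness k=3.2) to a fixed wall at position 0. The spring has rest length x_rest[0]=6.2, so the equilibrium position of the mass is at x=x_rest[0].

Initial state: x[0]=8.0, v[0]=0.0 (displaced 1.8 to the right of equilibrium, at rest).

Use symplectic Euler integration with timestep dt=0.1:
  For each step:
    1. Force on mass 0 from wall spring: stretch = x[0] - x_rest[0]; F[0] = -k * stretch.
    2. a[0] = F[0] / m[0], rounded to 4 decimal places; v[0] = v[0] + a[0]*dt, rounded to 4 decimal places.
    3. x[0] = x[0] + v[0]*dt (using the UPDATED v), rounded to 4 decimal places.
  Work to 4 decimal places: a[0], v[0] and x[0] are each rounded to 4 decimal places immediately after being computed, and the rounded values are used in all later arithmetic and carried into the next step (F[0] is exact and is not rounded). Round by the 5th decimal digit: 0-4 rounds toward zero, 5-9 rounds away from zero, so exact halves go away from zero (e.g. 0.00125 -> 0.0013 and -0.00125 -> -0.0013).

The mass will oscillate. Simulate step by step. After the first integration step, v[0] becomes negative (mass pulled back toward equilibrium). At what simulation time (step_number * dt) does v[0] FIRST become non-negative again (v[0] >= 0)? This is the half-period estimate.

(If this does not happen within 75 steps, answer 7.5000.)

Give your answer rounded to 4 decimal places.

Step 0: x=[8.0000] v=[0.0000]
Step 1: x=[7.9040] v=[-0.9600]
Step 2: x=[7.7171] v=[-1.8688]
Step 3: x=[7.4493] v=[-2.6779]
Step 4: x=[7.1149] v=[-3.3442]
Step 5: x=[6.7317] v=[-3.8322]
Step 6: x=[6.3201] v=[-4.1158]
Step 7: x=[5.9021] v=[-4.1799]
Step 8: x=[5.5000] v=[-4.0210]
Step 9: x=[5.1352] v=[-3.6477]
Step 10: x=[4.8272] v=[-3.0798]
Step 11: x=[4.5924] v=[-2.3476]
Step 12: x=[4.4434] v=[-1.4902]
Step 13: x=[4.3881] v=[-0.5534]
Step 14: x=[4.4294] v=[0.4130]
First v>=0 after going negative at step 14, time=1.4000

Answer: 1.4000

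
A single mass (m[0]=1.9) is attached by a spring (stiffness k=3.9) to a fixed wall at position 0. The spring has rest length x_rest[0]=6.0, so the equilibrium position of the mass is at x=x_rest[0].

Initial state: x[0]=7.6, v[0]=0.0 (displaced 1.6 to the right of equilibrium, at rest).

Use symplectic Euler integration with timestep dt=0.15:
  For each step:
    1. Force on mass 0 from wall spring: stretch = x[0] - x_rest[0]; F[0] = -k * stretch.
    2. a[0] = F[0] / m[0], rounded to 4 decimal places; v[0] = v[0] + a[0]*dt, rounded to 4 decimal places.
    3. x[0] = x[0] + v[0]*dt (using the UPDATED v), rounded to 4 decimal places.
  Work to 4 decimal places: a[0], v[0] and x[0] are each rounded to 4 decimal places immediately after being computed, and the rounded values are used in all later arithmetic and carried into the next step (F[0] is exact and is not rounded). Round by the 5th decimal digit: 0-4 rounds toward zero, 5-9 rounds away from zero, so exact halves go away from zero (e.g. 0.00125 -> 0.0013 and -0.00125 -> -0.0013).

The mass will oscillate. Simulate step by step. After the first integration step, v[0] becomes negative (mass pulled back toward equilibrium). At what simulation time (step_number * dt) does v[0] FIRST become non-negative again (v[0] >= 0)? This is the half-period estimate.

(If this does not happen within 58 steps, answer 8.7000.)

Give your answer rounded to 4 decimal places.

Step 0: x=[7.6000] v=[0.0000]
Step 1: x=[7.5261] v=[-0.4926]
Step 2: x=[7.3817] v=[-0.9625]
Step 3: x=[7.1735] v=[-1.3879]
Step 4: x=[6.9111] v=[-1.7492]
Step 5: x=[6.6066] v=[-2.0297]
Step 6: x=[6.2741] v=[-2.2165]
Step 7: x=[5.9290] v=[-2.3009]
Step 8: x=[5.5872] v=[-2.2790]
Step 9: x=[5.2644] v=[-2.1519]
Step 10: x=[4.9756] v=[-1.9254]
Step 11: x=[4.7341] v=[-1.6100]
Step 12: x=[4.5511] v=[-1.2202]
Step 13: x=[4.4350] v=[-0.7741]
Step 14: x=[4.3912] v=[-0.2922]
Step 15: x=[4.4217] v=[0.2031]
First v>=0 after going negative at step 15, time=2.2500

Answer: 2.2500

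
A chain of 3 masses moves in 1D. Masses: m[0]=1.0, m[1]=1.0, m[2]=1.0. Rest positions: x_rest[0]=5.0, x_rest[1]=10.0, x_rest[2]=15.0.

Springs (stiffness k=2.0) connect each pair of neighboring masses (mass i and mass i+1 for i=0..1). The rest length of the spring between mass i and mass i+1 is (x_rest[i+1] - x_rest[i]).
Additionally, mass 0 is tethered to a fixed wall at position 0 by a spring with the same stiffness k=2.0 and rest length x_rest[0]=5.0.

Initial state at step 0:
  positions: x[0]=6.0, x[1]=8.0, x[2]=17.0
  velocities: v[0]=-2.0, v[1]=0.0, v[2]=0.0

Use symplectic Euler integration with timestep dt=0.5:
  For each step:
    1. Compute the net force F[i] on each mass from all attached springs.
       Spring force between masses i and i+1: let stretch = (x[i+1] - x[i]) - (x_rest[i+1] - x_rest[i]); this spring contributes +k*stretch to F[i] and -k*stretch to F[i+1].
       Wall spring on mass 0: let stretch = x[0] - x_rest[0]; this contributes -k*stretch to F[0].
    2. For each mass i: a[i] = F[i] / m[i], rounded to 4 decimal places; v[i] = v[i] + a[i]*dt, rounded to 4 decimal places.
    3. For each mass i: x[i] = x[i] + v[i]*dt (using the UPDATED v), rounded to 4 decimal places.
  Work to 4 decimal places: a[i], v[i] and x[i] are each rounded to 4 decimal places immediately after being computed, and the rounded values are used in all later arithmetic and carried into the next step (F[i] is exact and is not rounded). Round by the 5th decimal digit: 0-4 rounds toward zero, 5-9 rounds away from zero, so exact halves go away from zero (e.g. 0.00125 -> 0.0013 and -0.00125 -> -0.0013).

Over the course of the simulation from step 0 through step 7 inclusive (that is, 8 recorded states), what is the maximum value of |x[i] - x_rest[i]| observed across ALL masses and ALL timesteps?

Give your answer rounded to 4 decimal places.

Answer: 3.0625

Derivation:
Step 0: x=[6.0000 8.0000 17.0000] v=[-2.0000 0.0000 0.0000]
Step 1: x=[3.0000 11.5000 15.0000] v=[-6.0000 7.0000 -4.0000]
Step 2: x=[2.7500 12.5000 13.7500] v=[-0.5000 2.0000 -2.5000]
Step 3: x=[6.0000 9.2500 14.3750] v=[6.5000 -6.5000 1.2500]
Step 4: x=[7.8750 6.9375 14.9375] v=[3.7500 -4.6250 1.1250]
Step 5: x=[5.3438 9.0938 14.0000] v=[-5.0625 4.3125 -1.8750]
Step 6: x=[2.0157 11.8282 13.1094] v=[-6.6563 5.4687 -1.7812]
Step 7: x=[2.5860 10.2969 14.0782] v=[1.1405 -3.0626 1.9376]
Max displacement = 3.0625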